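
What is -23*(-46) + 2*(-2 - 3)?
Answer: 1048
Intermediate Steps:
-23*(-46) + 2*(-2 - 3) = 1058 + 2*(-5) = 1058 - 10 = 1048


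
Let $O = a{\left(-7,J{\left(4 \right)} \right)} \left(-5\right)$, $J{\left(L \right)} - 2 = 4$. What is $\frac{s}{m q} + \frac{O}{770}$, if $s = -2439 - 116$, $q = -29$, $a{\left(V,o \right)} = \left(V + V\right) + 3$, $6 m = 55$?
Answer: $\frac{43243}{4466} \approx 9.6827$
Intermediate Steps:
$m = \frac{55}{6}$ ($m = \frac{1}{6} \cdot 55 = \frac{55}{6} \approx 9.1667$)
$J{\left(L \right)} = 6$ ($J{\left(L \right)} = 2 + 4 = 6$)
$a{\left(V,o \right)} = 3 + 2 V$ ($a{\left(V,o \right)} = 2 V + 3 = 3 + 2 V$)
$O = 55$ ($O = \left(3 + 2 \left(-7\right)\right) \left(-5\right) = \left(3 - 14\right) \left(-5\right) = \left(-11\right) \left(-5\right) = 55$)
$s = -2555$
$\frac{s}{m q} + \frac{O}{770} = - \frac{2555}{\frac{55}{6} \left(-29\right)} + \frac{55}{770} = - \frac{2555}{- \frac{1595}{6}} + 55 \cdot \frac{1}{770} = \left(-2555\right) \left(- \frac{6}{1595}\right) + \frac{1}{14} = \frac{3066}{319} + \frac{1}{14} = \frac{43243}{4466}$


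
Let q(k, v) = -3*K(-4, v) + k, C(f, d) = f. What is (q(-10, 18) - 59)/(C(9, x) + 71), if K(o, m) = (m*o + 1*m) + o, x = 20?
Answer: 21/16 ≈ 1.3125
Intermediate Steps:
K(o, m) = m + o + m*o (K(o, m) = (m*o + m) + o = (m + m*o) + o = m + o + m*o)
q(k, v) = 12 + k + 9*v (q(k, v) = -3*(v - 4 + v*(-4)) + k = -3*(v - 4 - 4*v) + k = -3*(-4 - 3*v) + k = (12 + 9*v) + k = 12 + k + 9*v)
(q(-10, 18) - 59)/(C(9, x) + 71) = ((12 - 10 + 9*18) - 59)/(9 + 71) = ((12 - 10 + 162) - 59)/80 = (164 - 59)*(1/80) = 105*(1/80) = 21/16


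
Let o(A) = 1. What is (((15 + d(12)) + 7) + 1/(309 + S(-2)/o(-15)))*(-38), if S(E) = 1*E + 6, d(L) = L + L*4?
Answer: -975346/313 ≈ -3116.1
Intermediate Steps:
d(L) = 5*L (d(L) = L + 4*L = 5*L)
S(E) = 6 + E (S(E) = E + 6 = 6 + E)
(((15 + d(12)) + 7) + 1/(309 + S(-2)/o(-15)))*(-38) = (((15 + 5*12) + 7) + 1/(309 + (6 - 2)/1))*(-38) = (((15 + 60) + 7) + 1/(309 + 4*1))*(-38) = ((75 + 7) + 1/(309 + 4))*(-38) = (82 + 1/313)*(-38) = (25667/313)*(-38) = -975346/313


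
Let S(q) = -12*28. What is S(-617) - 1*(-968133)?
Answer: 967797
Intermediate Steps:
S(q) = -336
S(-617) - 1*(-968133) = -336 - 1*(-968133) = -336 + 968133 = 967797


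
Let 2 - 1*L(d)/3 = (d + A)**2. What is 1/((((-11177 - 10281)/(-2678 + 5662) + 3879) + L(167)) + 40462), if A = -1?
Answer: -1492/57185661 ≈ -2.6090e-5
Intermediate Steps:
L(d) = 6 - 3*(-1 + d)**2 (L(d) = 6 - 3*(d - 1)**2 = 6 - 3*(-1 + d)**2)
1/((((-11177 - 10281)/(-2678 + 5662) + 3879) + L(167)) + 40462) = 1/((((-11177 - 10281)/(-2678 + 5662) + 3879) + (6 - 3*(-1 + 167)**2)) + 40462) = 1/(((-21458/2984 + 3879) + (6 - 3*166**2)) + 40462) = 1/(((-21458*1/2984 + 3879) + (6 - 3*27556)) + 40462) = 1/(((-10729/1492 + 3879) + (6 - 82668)) + 40462) = 1/((5776739/1492 - 82662) + 40462) = 1/(-117554965/1492 + 40462) = 1/(-57185661/1492) = -1492/57185661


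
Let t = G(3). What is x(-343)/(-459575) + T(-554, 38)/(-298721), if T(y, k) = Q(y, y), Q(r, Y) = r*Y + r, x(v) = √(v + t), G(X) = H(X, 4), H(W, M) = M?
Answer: -306362/298721 - I*√339/459575 ≈ -1.0256 - 4.0063e-5*I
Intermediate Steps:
G(X) = 4
t = 4
x(v) = √(4 + v) (x(v) = √(v + 4) = √(4 + v))
Q(r, Y) = r + Y*r (Q(r, Y) = Y*r + r = r + Y*r)
T(y, k) = y*(1 + y)
x(-343)/(-459575) + T(-554, 38)/(-298721) = √(4 - 343)/(-459575) - 554*(1 - 554)/(-298721) = √(-339)*(-1/459575) - 554*(-553)*(-1/298721) = (I*√339)*(-1/459575) + 306362*(-1/298721) = -I*√339/459575 - 306362/298721 = -306362/298721 - I*√339/459575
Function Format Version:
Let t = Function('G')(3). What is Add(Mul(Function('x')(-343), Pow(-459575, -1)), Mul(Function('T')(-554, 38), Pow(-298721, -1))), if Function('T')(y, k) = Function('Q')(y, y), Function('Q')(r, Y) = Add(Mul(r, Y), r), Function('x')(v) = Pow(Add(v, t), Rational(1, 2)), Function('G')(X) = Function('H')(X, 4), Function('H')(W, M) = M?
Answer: Add(Rational(-306362, 298721), Mul(Rational(-1, 459575), I, Pow(339, Rational(1, 2)))) ≈ Add(-1.0256, Mul(-4.0063e-5, I))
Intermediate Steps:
Function('G')(X) = 4
t = 4
Function('x')(v) = Pow(Add(4, v), Rational(1, 2)) (Function('x')(v) = Pow(Add(v, 4), Rational(1, 2)) = Pow(Add(4, v), Rational(1, 2)))
Function('Q')(r, Y) = Add(r, Mul(Y, r)) (Function('Q')(r, Y) = Add(Mul(Y, r), r) = Add(r, Mul(Y, r)))
Function('T')(y, k) = Mul(y, Add(1, y))
Add(Mul(Function('x')(-343), Pow(-459575, -1)), Mul(Function('T')(-554, 38), Pow(-298721, -1))) = Add(Mul(Pow(Add(4, -343), Rational(1, 2)), Pow(-459575, -1)), Mul(Mul(-554, Add(1, -554)), Pow(-298721, -1))) = Add(Mul(Pow(-339, Rational(1, 2)), Rational(-1, 459575)), Mul(Mul(-554, -553), Rational(-1, 298721))) = Add(Mul(Mul(I, Pow(339, Rational(1, 2))), Rational(-1, 459575)), Mul(306362, Rational(-1, 298721))) = Add(Mul(Rational(-1, 459575), I, Pow(339, Rational(1, 2))), Rational(-306362, 298721)) = Add(Rational(-306362, 298721), Mul(Rational(-1, 459575), I, Pow(339, Rational(1, 2))))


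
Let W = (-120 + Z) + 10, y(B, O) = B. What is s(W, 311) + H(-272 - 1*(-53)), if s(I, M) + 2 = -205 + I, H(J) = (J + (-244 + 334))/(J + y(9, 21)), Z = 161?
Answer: -10877/70 ≈ -155.39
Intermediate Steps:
H(J) = (90 + J)/(9 + J) (H(J) = (J + (-244 + 334))/(J + 9) = (J + 90)/(9 + J) = (90 + J)/(9 + J))
W = 51 (W = (-120 + 161) + 10 = 41 + 10 = 51)
s(I, M) = -207 + I (s(I, M) = -2 + (-205 + I) = -207 + I)
s(W, 311) + H(-272 - 1*(-53)) = (-207 + 51) + (90 + (-272 - 1*(-53)))/(9 + (-272 - 1*(-53))) = -156 + (90 + (-272 + 53))/(9 + (-272 + 53)) = -156 + (90 - 219)/(9 - 219) = -156 - 129/(-210) = -156 - 1/210*(-129) = -156 + 43/70 = -10877/70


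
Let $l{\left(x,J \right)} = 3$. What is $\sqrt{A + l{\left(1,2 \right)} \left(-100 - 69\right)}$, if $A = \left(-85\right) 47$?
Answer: $i \sqrt{4502} \approx 67.097 i$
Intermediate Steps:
$A = -3995$
$\sqrt{A + l{\left(1,2 \right)} \left(-100 - 69\right)} = \sqrt{-3995 + 3 \left(-100 - 69\right)} = \sqrt{-3995 + 3 \left(-169\right)} = \sqrt{-3995 - 507} = \sqrt{-4502} = i \sqrt{4502}$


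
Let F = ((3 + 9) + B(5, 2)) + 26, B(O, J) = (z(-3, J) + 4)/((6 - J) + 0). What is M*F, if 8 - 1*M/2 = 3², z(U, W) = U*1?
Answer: -153/2 ≈ -76.500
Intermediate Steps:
z(U, W) = U
M = -2 (M = 16 - 2*3² = 16 - 2*9 = 16 - 18 = -2)
B(O, J) = 1/(6 - J) (B(O, J) = (-3 + 4)/((6 - J) + 0) = 1/(6 - J))
F = 153/4 (F = ((3 + 9) - 1/(-6 + 2)) + 26 = (12 - 1/(-4)) + 26 = (12 - 1*(-¼)) + 26 = (12 + ¼) + 26 = 49/4 + 26 = 153/4 ≈ 38.250)
M*F = -2*153/4 = -153/2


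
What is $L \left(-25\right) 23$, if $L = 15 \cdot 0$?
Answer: $0$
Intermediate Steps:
$L = 0$
$L \left(-25\right) 23 = 0 \left(-25\right) 23 = 0 \cdot 23 = 0$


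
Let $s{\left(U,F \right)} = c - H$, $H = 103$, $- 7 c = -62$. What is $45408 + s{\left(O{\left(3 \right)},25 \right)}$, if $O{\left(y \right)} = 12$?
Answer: $\frac{317197}{7} \approx 45314.0$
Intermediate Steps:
$c = \frac{62}{7}$ ($c = \left(- \frac{1}{7}\right) \left(-62\right) = \frac{62}{7} \approx 8.8571$)
$s{\left(U,F \right)} = - \frac{659}{7}$ ($s{\left(U,F \right)} = \frac{62}{7} - 103 = - \frac{659}{7}$)
$45408 + s{\left(O{\left(3 \right)},25 \right)} = 45408 - \frac{659}{7} = \frac{317197}{7}$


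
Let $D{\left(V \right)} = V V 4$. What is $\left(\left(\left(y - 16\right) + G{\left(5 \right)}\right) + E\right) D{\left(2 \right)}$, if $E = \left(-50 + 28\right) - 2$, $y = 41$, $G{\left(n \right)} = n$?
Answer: $96$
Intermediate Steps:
$D{\left(V \right)} = 4 V^{2}$ ($D{\left(V \right)} = V^{2} \cdot 4 = 4 V^{2}$)
$E = -24$ ($E = -22 - 2 = -24$)
$\left(\left(\left(y - 16\right) + G{\left(5 \right)}\right) + E\right) D{\left(2 \right)} = \left(\left(\left(41 - 16\right) + 5\right) - 24\right) 4 \cdot 2^{2} = \left(\left(25 + 5\right) - 24\right) 4 \cdot 4 = \left(30 - 24\right) 16 = 6 \cdot 16 = 96$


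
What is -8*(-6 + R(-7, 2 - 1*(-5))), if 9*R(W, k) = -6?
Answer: 160/3 ≈ 53.333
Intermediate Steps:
R(W, k) = -⅔ (R(W, k) = (⅑)*(-6) = -⅔)
-8*(-6 + R(-7, 2 - 1*(-5))) = -8*(-6 - ⅔) = -8*(-20/3) = 160/3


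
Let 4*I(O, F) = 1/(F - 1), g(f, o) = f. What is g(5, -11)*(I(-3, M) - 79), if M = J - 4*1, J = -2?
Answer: -11065/28 ≈ -395.18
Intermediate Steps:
M = -6 (M = -2 - 4*1 = -2 - 4 = -6)
I(O, F) = 1/(4*(-1 + F)) (I(O, F) = 1/(4*(F - 1)) = 1/(4*(-1 + F)))
g(5, -11)*(I(-3, M) - 79) = 5*(1/(4*(-1 - 6)) - 79) = 5*((¼)/(-7) - 79) = 5*((¼)*(-⅐) - 79) = 5*(-1/28 - 79) = 5*(-2213/28) = -11065/28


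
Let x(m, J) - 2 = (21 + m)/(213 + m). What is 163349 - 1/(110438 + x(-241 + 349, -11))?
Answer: 1930315224820/11817123 ≈ 1.6335e+5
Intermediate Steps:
x(m, J) = 2 + (21 + m)/(213 + m)
163349 - 1/(110438 + x(-241 + 349, -11)) = 163349 - 1/(110438 + 3*(149 + (-241 + 349))/(213 + (-241 + 349))) = 163349 - 1/(110438 + 3*(149 + 108)/(213 + 108)) = 163349 - 1/(110438 + 3*257/321) = 163349 - 1/(110438 + 3*(1/321)*257) = 163349 - 1/(110438 + 257/107) = 163349 - 1/11817123/107 = 163349 - 1*107/11817123 = 163349 - 107/11817123 = 1930315224820/11817123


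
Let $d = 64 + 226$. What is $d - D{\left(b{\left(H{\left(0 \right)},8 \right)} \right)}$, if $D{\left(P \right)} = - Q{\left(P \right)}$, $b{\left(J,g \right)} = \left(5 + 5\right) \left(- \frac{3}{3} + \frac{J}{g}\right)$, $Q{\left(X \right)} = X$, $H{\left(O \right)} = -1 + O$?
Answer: $\frac{1115}{4} \approx 278.75$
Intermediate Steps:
$b{\left(J,g \right)} = -10 + \frac{10 J}{g}$ ($b{\left(J,g \right)} = 10 \left(\left(-3\right) \frac{1}{3} + \frac{J}{g}\right) = 10 \left(-1 + \frac{J}{g}\right) = -10 + \frac{10 J}{g}$)
$d = 290$
$D{\left(P \right)} = - P$
$d - D{\left(b{\left(H{\left(0 \right)},8 \right)} \right)} = 290 - - (-10 + \frac{10 \left(-1 + 0\right)}{8}) = 290 - - (-10 + 10 \left(-1\right) \frac{1}{8}) = 290 - - (-10 - \frac{5}{4}) = 290 - \left(-1\right) \left(- \frac{45}{4}\right) = 290 - \frac{45}{4} = \frac{1115}{4}$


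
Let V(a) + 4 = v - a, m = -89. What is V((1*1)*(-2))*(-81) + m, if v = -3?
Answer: 316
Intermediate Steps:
V(a) = -7 - a (V(a) = -4 + (-3 - a) = -7 - a)
V((1*1)*(-2))*(-81) + m = (-7 - 1*1*(-2))*(-81) - 89 = (-7 - (-2))*(-81) - 89 = (-7 - 1*(-2))*(-81) - 89 = (-7 + 2)*(-81) - 89 = -5*(-81) - 89 = 405 - 89 = 316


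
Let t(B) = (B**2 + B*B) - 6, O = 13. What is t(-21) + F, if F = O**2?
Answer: 1045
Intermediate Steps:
t(B) = -6 + 2*B**2 (t(B) = (B**2 + B**2) - 6 = 2*B**2 - 6 = -6 + 2*B**2)
F = 169 (F = 13**2 = 169)
t(-21) + F = (-6 + 2*(-21)**2) + 169 = (-6 + 2*441) + 169 = (-6 + 882) + 169 = 876 + 169 = 1045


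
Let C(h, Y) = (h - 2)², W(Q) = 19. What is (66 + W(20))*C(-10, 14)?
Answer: 12240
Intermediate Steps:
C(h, Y) = (-2 + h)²
(66 + W(20))*C(-10, 14) = (66 + 19)*(-2 - 10)² = 85*(-12)² = 85*144 = 12240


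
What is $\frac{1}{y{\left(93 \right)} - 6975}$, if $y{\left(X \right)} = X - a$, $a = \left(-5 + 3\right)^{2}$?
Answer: $- \frac{1}{6886} \approx -0.00014522$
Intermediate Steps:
$a = 4$ ($a = \left(-2\right)^{2} = 4$)
$y{\left(X \right)} = -4 + X$ ($y{\left(X \right)} = X - 4 = -4 + X$)
$\frac{1}{y{\left(93 \right)} - 6975} = \frac{1}{\left(-4 + 93\right) - 6975} = \frac{1}{89 - 6975} = \frac{1}{-6886} = - \frac{1}{6886}$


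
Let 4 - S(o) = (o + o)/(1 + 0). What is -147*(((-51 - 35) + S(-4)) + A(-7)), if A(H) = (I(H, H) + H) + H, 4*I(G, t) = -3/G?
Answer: 51681/4 ≈ 12920.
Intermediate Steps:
I(G, t) = -3/(4*G) (I(G, t) = (-3/G)/4 = -3/(4*G))
S(o) = 4 - 2*o (S(o) = 4 - (o + o)/(1 + 0) = 4 - 2*o/1 = 4 - 2*o)
A(H) = 2*H - 3/(4*H) (A(H) = (-3/(4*H) + H) + H = (H - 3/(4*H)) + H = 2*H - 3/(4*H))
-147*(((-51 - 35) + S(-4)) + A(-7)) = -147*(((-51 - 35) + (4 - 2*(-4))) + (2*(-7) - ¾/(-7))) = -147*((-86 + (4 + 8)) + (-14 - ¾*(-⅐))) = -147*((-86 + 12) + (-14 + 3/28)) = -147*(-74 - 389/28) = -147*(-2461/28) = 51681/4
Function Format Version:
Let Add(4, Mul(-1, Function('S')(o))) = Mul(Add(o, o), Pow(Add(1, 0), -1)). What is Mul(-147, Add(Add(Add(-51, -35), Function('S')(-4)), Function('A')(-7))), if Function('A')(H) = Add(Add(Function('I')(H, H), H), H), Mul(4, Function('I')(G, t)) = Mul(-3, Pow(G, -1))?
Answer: Rational(51681, 4) ≈ 12920.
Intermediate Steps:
Function('I')(G, t) = Mul(Rational(-3, 4), Pow(G, -1)) (Function('I')(G, t) = Mul(Rational(1, 4), Mul(-3, Pow(G, -1))) = Mul(Rational(-3, 4), Pow(G, -1)))
Function('S')(o) = Add(4, Mul(-2, o)) (Function('S')(o) = Add(4, Mul(-1, Mul(Add(o, o), Pow(Add(1, 0), -1)))) = Add(4, Mul(-1, Mul(Mul(2, o), Pow(1, -1)))) = Add(4, Mul(-1, Mul(Mul(2, o), 1))) = Add(4, Mul(-1, Mul(2, o))) = Add(4, Mul(-2, o)))
Function('A')(H) = Add(Mul(2, H), Mul(Rational(-3, 4), Pow(H, -1))) (Function('A')(H) = Add(Add(Mul(Rational(-3, 4), Pow(H, -1)), H), H) = Add(Add(H, Mul(Rational(-3, 4), Pow(H, -1))), H) = Add(Mul(2, H), Mul(Rational(-3, 4), Pow(H, -1))))
Mul(-147, Add(Add(Add(-51, -35), Function('S')(-4)), Function('A')(-7))) = Mul(-147, Add(Add(Add(-51, -35), Add(4, Mul(-2, -4))), Add(Mul(2, -7), Mul(Rational(-3, 4), Pow(-7, -1))))) = Mul(-147, Add(Add(-86, Add(4, 8)), Add(-14, Mul(Rational(-3, 4), Rational(-1, 7))))) = Mul(-147, Add(Add(-86, 12), Add(-14, Rational(3, 28)))) = Mul(-147, Add(-74, Rational(-389, 28))) = Mul(-147, Rational(-2461, 28)) = Rational(51681, 4)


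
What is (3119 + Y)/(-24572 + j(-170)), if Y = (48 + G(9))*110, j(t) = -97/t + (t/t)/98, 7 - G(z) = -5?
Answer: -40479635/102339961 ≈ -0.39554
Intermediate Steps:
G(z) = 12 (G(z) = 7 - 1*(-5) = 7 + 5 = 12)
j(t) = 1/98 - 97/t (j(t) = -97/t + 1*(1/98) = -97/t + 1/98 = 1/98 - 97/t)
Y = 6600 (Y = (48 + 12)*110 = 60*110 = 6600)
(3119 + Y)/(-24572 + j(-170)) = (3119 + 6600)/(-24572 + (1/98)*(-9506 - 170)/(-170)) = 9719/(-24572 + (1/98)*(-1/170)*(-9676)) = 9719/(-24572 + 2419/4165) = 9719/(-102339961/4165) = 9719*(-4165/102339961) = -40479635/102339961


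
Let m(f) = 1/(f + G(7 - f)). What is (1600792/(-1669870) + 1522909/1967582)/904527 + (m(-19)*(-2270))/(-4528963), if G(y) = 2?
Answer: -3396481528218965105947/114407563514869137463606890 ≈ -2.9688e-5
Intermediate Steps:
m(f) = 1/(2 + f) (m(f) = 1/(f + 2) = 1/(2 + f))
(1600792/(-1669870) + 1522909/1967582)/904527 + (m(-19)*(-2270))/(-4528963) = (1600792/(-1669870) + 1522909/1967582)/904527 + (-2270/(2 - 19))/(-4528963) = (1600792*(-1/1669870) + 1522909*(1/1967582))*(1/904527) + (-2270/(-17))*(-1/4528963) = (-800396/834935 + 1522909/1967582)*(1/904527) - 1/17*(-2270)*(-1/4528963) = -303314736557/1642803077170*1/904527 + (2270/17)*(-1/4528963) = -303314736557/1485959738983348590 - 2270/76992371 = -3396481528218965105947/114407563514869137463606890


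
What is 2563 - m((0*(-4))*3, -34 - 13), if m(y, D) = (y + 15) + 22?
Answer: 2526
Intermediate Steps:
m(y, D) = 37 + y (m(y, D) = (15 + y) + 22 = 37 + y)
2563 - m((0*(-4))*3, -34 - 13) = 2563 - (37 + (0*(-4))*3) = 2563 - (37 + 0*3) = 2563 - (37 + 0) = 2563 - 1*37 = 2563 - 37 = 2526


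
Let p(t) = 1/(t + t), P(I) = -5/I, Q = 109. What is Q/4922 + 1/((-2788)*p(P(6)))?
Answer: 468143/20583804 ≈ 0.022743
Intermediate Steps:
p(t) = 1/(2*t)
Q/4922 + 1/((-2788)*p(P(6))) = 109/4922 + 1/((-2788)*((1/(2*((-5/6)))))) = 109*(1/4922) - 1/(2788*(1/(2*((-5*⅙))))) = 109/4922 - 1/(2788*(1/(2*(-⅚)))) = 109/4922 - 1/(2788*((½)*(-6/5))) = 109/4922 - 1/(2788*(-⅗)) = 109/4922 - 1/2788*(-5/3) = 109/4922 + 5/8364 = 468143/20583804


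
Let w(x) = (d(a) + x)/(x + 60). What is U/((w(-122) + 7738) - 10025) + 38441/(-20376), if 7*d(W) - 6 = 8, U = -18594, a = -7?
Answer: 9021966547/1443374712 ≈ 6.2506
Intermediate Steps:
d(W) = 2 (d(W) = 6/7 + (⅐)*8 = 6/7 + 8/7 = 2)
w(x) = (2 + x)/(60 + x) (w(x) = (2 + x)/(x + 60) = (2 + x)/(60 + x))
U/((w(-122) + 7738) - 10025) + 38441/(-20376) = -18594/(((2 - 122)/(60 - 122) + 7738) - 10025) + 38441/(-20376) = -18594/((-120/(-62) + 7738) - 10025) + 38441*(-1/20376) = -18594/((-1/62*(-120) + 7738) - 10025) - 38441/20376 = -18594/((60/31 + 7738) - 10025) - 38441/20376 = -18594/(239938/31 - 10025) - 38441/20376 = -18594/(-70837/31) - 38441/20376 = -18594*(-31/70837) - 38441/20376 = 576414/70837 - 38441/20376 = 9021966547/1443374712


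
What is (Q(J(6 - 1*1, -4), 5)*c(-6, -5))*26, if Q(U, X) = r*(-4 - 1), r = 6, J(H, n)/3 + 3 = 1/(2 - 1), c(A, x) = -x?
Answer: -3900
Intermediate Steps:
J(H, n) = -6 (J(H, n) = -9 + 3/(2 - 1) = -9 + 3/1 = -9 + 3*1 = -9 + 3 = -6)
Q(U, X) = -30 (Q(U, X) = 6*(-4 - 1) = 6*(-5) = -30)
(Q(J(6 - 1*1, -4), 5)*c(-6, -5))*26 = -(-30)*(-5)*26 = -30*5*26 = -150*26 = -3900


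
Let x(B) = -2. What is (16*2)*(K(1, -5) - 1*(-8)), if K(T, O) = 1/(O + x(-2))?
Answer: 1760/7 ≈ 251.43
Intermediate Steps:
K(T, O) = 1/(-2 + O) (K(T, O) = 1/(O - 2) = 1/(-2 + O))
(16*2)*(K(1, -5) - 1*(-8)) = (16*2)*(1/(-2 - 5) - 1*(-8)) = 32*(1/(-7) + 8) = 32*(-⅐ + 8) = 32*(55/7) = 1760/7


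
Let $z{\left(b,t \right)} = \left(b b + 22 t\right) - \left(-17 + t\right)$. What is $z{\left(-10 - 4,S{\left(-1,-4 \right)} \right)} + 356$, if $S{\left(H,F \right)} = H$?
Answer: $548$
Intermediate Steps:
$z{\left(b,t \right)} = 17 + b^{2} + 21 t$ ($z{\left(b,t \right)} = \left(b^{2} + 22 t\right) - \left(-17 + t\right) = 17 + b^{2} + 21 t$)
$z{\left(-10 - 4,S{\left(-1,-4 \right)} \right)} + 356 = \left(17 + \left(-10 - 4\right)^{2} + 21 \left(-1\right)\right) + 356 = \left(17 + \left(-10 - 4\right)^{2} - 21\right) + 356 = \left(17 + \left(-14\right)^{2} - 21\right) + 356 = \left(17 + 196 - 21\right) + 356 = 192 + 356 = 548$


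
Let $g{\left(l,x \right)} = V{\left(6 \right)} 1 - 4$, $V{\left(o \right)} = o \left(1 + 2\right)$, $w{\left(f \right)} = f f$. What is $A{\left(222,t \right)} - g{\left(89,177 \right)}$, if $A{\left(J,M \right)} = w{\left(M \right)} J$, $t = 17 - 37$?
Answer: $88786$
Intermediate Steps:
$w{\left(f \right)} = f^{2}$
$V{\left(o \right)} = 3 o$ ($V{\left(o \right)} = o 3 = 3 o$)
$g{\left(l,x \right)} = 14$ ($g{\left(l,x \right)} = 3 \cdot 6 \cdot 1 - 4 = 18 \cdot 1 - 4 = 18 - 4 = 14$)
$t = -20$
$A{\left(J,M \right)} = J M^{2}$ ($A{\left(J,M \right)} = M^{2} J = J M^{2}$)
$A{\left(222,t \right)} - g{\left(89,177 \right)} = 222 \left(-20\right)^{2} - 14 = 222 \cdot 400 - 14 = 88800 - 14 = 88786$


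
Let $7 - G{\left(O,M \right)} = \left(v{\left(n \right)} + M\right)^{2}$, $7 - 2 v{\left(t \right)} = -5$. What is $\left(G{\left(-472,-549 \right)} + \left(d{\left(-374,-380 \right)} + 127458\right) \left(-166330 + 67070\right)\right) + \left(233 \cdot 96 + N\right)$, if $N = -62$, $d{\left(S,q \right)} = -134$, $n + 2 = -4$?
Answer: $-12638452776$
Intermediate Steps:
$n = -6$ ($n = -2 - 4 = -6$)
$v{\left(t \right)} = 6$ ($v{\left(t \right)} = \frac{7}{2} - - \frac{5}{2} = \frac{7}{2} + \frac{5}{2} = 6$)
$G{\left(O,M \right)} = 7 - \left(6 + M\right)^{2}$
$\left(G{\left(-472,-549 \right)} + \left(d{\left(-374,-380 \right)} + 127458\right) \left(-166330 + 67070\right)\right) + \left(233 \cdot 96 + N\right) = \left(\left(7 - \left(6 - 549\right)^{2}\right) + \left(-134 + 127458\right) \left(-166330 + 67070\right)\right) + \left(233 \cdot 96 - 62\right) = \left(\left(7 - \left(-543\right)^{2}\right) + 127324 \left(-99260\right)\right) + \left(22368 - 62\right) = \left(\left(7 - 294849\right) - 12638180240\right) + 22306 = \left(-294842 - 12638180240\right) + 22306 = -12638475082 + 22306 = -12638452776$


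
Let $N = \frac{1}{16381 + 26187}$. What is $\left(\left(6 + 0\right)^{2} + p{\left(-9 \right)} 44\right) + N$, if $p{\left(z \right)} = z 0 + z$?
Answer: $- \frac{15324479}{42568} \approx -360.0$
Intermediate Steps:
$p{\left(z \right)} = z$ ($p{\left(z \right)} = 0 + z = z$)
$N = \frac{1}{42568} \approx 2.3492 \cdot 10^{-5}$
$\left(\left(6 + 0\right)^{2} + p{\left(-9 \right)} 44\right) + N = \left(\left(6 + 0\right)^{2} - 396\right) + \frac{1}{42568} = \left(6^{2} - 396\right) + \frac{1}{42568} = \left(36 - 396\right) + \frac{1}{42568} = -360 + \frac{1}{42568} = - \frac{15324479}{42568}$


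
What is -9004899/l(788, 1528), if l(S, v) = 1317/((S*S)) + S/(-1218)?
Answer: 3405246644835504/243849883 ≈ 1.3965e+7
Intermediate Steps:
l(S, v) = 1317/S**2 - S/1218 (l(S, v) = 1317/(S**2) + S*(-1/1218) = 1317/S**2 - S/1218)
-9004899/l(788, 1528) = -9004899/(1317/788**2 - 1/1218*788) = -9004899/(1317*(1/620944) - 394/609) = -9004899/(1317/620944 - 394/609) = -9004899/(-243849883/378154896) = -9004899*(-378154896/243849883) = 3405246644835504/243849883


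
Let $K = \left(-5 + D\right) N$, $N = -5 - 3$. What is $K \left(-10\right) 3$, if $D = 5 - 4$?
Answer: $-960$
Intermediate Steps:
$N = -8$ ($N = -5 - 3 = -8$)
$D = 1$
$K = 32$ ($K = \left(-5 + 1\right) \left(-8\right) = \left(-4\right) \left(-8\right) = 32$)
$K \left(-10\right) 3 = 32 \left(-10\right) 3 = \left(-320\right) 3 = -960$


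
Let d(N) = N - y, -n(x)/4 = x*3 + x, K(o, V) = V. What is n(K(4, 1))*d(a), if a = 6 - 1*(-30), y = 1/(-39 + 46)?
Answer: -4016/7 ≈ -573.71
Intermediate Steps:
y = ⅐ (y = 1/7 = ⅐ ≈ 0.14286)
a = 36 (a = 6 + 30 = 36)
n(x) = -16*x (n(x) = -4*(x*3 + x) = -4*(3*x + x) = -16*x)
d(N) = -⅐ + N (d(N) = N - 1*⅐ = N - ⅐ = -⅐ + N)
n(K(4, 1))*d(a) = (-16*1)*(-⅐ + 36) = -16*251/7 = -4016/7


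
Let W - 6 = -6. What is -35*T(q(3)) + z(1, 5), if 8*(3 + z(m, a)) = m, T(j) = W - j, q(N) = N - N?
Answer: -23/8 ≈ -2.8750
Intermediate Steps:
W = 0 (W = 6 - 6 = 0)
q(N) = 0
T(j) = -j (T(j) = 0 - j = -j)
z(m, a) = -3 + m/8
-35*T(q(3)) + z(1, 5) = -(-35)*0 + (-3 + (1/8)*1) = -35*0 + (-3 + 1/8) = 0 - 23/8 = -23/8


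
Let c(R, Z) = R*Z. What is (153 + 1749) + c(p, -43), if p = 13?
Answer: 1343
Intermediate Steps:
(153 + 1749) + c(p, -43) = (153 + 1749) + 13*(-43) = 1902 - 559 = 1343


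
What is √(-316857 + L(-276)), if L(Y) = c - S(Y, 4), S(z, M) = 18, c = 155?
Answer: 4*I*√19795 ≈ 562.78*I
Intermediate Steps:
L(Y) = 137 (L(Y) = 155 - 1*18 = 155 - 18 = 137)
√(-316857 + L(-276)) = √(-316857 + 137) = √(-316720) = 4*I*√19795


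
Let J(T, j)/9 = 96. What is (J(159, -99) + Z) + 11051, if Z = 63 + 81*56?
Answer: 16514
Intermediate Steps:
J(T, j) = 864 (J(T, j) = 9*96 = 864)
Z = 4599 (Z = 63 + 4536 = 4599)
(J(159, -99) + Z) + 11051 = (864 + 4599) + 11051 = 5463 + 11051 = 16514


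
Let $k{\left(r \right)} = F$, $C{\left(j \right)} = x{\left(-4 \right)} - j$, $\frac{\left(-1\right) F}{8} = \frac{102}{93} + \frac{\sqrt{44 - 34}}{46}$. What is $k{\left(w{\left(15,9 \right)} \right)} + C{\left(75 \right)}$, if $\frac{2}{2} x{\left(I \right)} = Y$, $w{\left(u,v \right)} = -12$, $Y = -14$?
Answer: $- \frac{3031}{31} - \frac{4 \sqrt{10}}{23} \approx -98.324$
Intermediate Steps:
$x{\left(I \right)} = -14$
$F = - \frac{272}{31} - \frac{4 \sqrt{10}}{23}$ ($F = - 8 \left(\frac{102}{93} + \frac{\sqrt{44 - 34}}{46}\right) = - 8 \left(102 \cdot \frac{1}{93} + \sqrt{10} \cdot \frac{1}{46}\right) = - 8 \left(\frac{34}{31} + \frac{\sqrt{10}}{46}\right) = - \frac{272}{31} - \frac{4 \sqrt{10}}{23} \approx -9.3242$)
$C{\left(j \right)} = -14 - j$
$k{\left(r \right)} = - \frac{272}{31} - \frac{4 \sqrt{10}}{23}$
$k{\left(w{\left(15,9 \right)} \right)} + C{\left(75 \right)} = \left(- \frac{272}{31} - \frac{4 \sqrt{10}}{23}\right) - 89 = - \frac{3031}{31} - \frac{4 \sqrt{10}}{23}$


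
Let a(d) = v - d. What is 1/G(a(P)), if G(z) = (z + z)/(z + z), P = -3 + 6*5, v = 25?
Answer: 1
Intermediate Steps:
P = 27 (P = -3 + 30 = 27)
a(d) = 25 - d
G(z) = 1 (G(z) = (2*z)/((2*z)) = (2*z)*(1/(2*z)) = 1)
1/G(a(P)) = 1/1 = 1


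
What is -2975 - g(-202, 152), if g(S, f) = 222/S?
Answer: -300364/101 ≈ -2973.9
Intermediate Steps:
-2975 - g(-202, 152) = -2975 - 222/(-202) = -2975 - 222*(-1)/202 = -2975 - 1*(-111/101) = -2975 + 111/101 = -300364/101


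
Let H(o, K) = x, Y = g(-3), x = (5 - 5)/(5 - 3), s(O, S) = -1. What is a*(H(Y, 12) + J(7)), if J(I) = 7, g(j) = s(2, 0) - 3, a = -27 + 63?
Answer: 252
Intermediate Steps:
a = 36
x = 0 (x = 0/2 = 0*(1/2) = 0)
g(j) = -4 (g(j) = -1 - 3 = -4)
Y = -4
H(o, K) = 0
a*(H(Y, 12) + J(7)) = 36*(0 + 7) = 36*7 = 252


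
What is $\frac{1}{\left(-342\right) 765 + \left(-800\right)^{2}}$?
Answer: $\frac{1}{378370} \approx 2.6429 \cdot 10^{-6}$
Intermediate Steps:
$\frac{1}{\left(-342\right) 765 + \left(-800\right)^{2}} = \frac{1}{-261630 + 640000} = \frac{1}{378370}$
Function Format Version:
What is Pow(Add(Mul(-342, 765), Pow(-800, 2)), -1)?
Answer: Rational(1, 378370) ≈ 2.6429e-6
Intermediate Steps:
Pow(Add(Mul(-342, 765), Pow(-800, 2)), -1) = Pow(Add(-261630, 640000), -1) = Pow(378370, -1) = Rational(1, 378370)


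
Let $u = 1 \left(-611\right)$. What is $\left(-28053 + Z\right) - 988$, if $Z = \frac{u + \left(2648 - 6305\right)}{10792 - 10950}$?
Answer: $- \frac{2292105}{79} \approx -29014.0$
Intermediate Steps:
$u = -611$
$Z = \frac{2134}{79}$ ($Z = \frac{-611 + \left(2648 - 6305\right)}{10792 - 10950} = \frac{-611 + \left(2648 - 6305\right)}{-158} = \left(-611 - 3657\right) \left(- \frac{1}{158}\right) = \left(-4268\right) \left(- \frac{1}{158}\right) = \frac{2134}{79} \approx 27.013$)
$\left(-28053 + Z\right) - 988 = \left(-28053 + \frac{2134}{79}\right) - 988 = - \frac{2214053}{79} - 988 = - \frac{2292105}{79}$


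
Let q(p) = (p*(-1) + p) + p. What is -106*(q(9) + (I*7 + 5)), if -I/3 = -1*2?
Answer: -5936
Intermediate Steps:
I = 6 (I = -(-3)*2 = -3*(-2) = 6)
q(p) = p (q(p) = (-p + p) + p = 0 + p = p)
-106*(q(9) + (I*7 + 5)) = -106*(9 + (6*7 + 5)) = -106*(9 + (42 + 5)) = -106*(9 + 47) = -106*56 = -5936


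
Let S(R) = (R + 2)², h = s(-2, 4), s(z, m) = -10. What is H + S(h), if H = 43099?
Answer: 43163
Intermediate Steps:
h = -10
S(R) = (2 + R)²
H + S(h) = 43099 + (2 - 10)² = 43099 + (-8)² = 43099 + 64 = 43163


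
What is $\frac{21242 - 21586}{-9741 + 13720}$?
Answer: $- \frac{344}{3979} \approx -0.086454$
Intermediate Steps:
$\frac{21242 - 21586}{-9741 + 13720} = - \frac{344}{3979}$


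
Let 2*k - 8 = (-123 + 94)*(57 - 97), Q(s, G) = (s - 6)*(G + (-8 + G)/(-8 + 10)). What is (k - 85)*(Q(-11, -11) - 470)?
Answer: -121257/2 ≈ -60629.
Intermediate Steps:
Q(s, G) = (-6 + s)*(-4 + 3*G/2) (Q(s, G) = (-6 + s)*(G + (-8 + G)/2) = (-6 + s)*(G + (-8 + G)*(½)) = (-6 + s)*(G + (-4 + G/2)) = (-6 + s)*(-4 + 3*G/2))
k = 584 (k = 4 + ((-123 + 94)*(57 - 97))/2 = 4 + (-29*(-40))/2 = 4 + (½)*1160 = 4 + 580 = 584)
(k - 85)*(Q(-11, -11) - 470) = (584 - 85)*((24 - 9*(-11) - 4*(-11) + (3/2)*(-11)*(-11)) - 470) = 499*((24 + 99 + 44 + 363/2) - 470) = 499*(697/2 - 470) = 499*(-243/2) = -121257/2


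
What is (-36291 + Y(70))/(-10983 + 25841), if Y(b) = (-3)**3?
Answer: -18159/7429 ≈ -2.4443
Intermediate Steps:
Y(b) = -27
(-36291 + Y(70))/(-10983 + 25841) = (-36291 - 27)/(-10983 + 25841) = -36318/14858 = -36318*1/14858 = -18159/7429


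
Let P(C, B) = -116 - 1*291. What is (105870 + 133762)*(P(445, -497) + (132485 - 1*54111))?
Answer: 18683388144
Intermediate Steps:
P(C, B) = -407 (P(C, B) = -116 - 291 = -407)
(105870 + 133762)*(P(445, -497) + (132485 - 1*54111)) = (105870 + 133762)*(-407 + (132485 - 1*54111)) = 239632*(-407 + (132485 - 54111)) = 239632*(-407 + 78374) = 239632*77967 = 18683388144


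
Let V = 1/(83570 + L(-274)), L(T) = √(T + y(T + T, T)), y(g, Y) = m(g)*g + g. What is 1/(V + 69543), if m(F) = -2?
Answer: 485684461209488/33775954491703132495 + √274/33775954491703132495 ≈ 1.4380e-5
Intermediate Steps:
y(g, Y) = -g (y(g, Y) = -2*g + g = -g)
L(T) = √(-T) (L(T) = √(T - (T + T)) = √(T - 2*T) = √(-T))
V = 1/(83570 + √274) (V = 1/(83570 + √(-1*(-274))) = 1/(83570 + √274) ≈ 1.1964e-5)
1/(V + 69543) = 1/((305/25488849 - √274/6983944626) + 69543) = 1/(1772571026312/25488849 - √274/6983944626)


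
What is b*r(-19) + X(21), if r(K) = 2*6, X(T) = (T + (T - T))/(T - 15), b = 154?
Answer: 3703/2 ≈ 1851.5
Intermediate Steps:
X(T) = T/(-15 + T) (X(T) = (T + 0)/(-15 + T) = T/(-15 + T))
r(K) = 12
b*r(-19) + X(21) = 154*12 + 21/(-15 + 21) = 1848 + 21/6 = 1848 + 21*(1/6) = 1848 + 7/2 = 3703/2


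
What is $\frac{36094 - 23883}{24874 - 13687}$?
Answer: $\frac{12211}{11187} \approx 1.0915$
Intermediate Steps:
$\frac{36094 - 23883}{24874 - 13687} = \frac{12211}{11187}$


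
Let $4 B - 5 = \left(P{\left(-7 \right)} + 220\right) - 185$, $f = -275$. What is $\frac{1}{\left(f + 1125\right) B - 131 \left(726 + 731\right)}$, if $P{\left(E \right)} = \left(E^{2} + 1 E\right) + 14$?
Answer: $- \frac{1}{170467} \approx -5.8662 \cdot 10^{-6}$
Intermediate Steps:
$P{\left(E \right)} = 14 + E + E^{2}$ ($P{\left(E \right)} = \left(E^{2} + E\right) + 14 = \left(E + E^{2}\right) + 14 = 14 + E + E^{2}$)
$B = 24$ ($B = \frac{5}{4} + \frac{\left(\left(14 - 7 + \left(-7\right)^{2}\right) + 220\right) - 185}{4} = \frac{5}{4} + \frac{\left(\left(14 - 7 + 49\right) + 220\right) - 185}{4} = \frac{5}{4} + \frac{\left(56 + 220\right) - 185}{4} = \frac{5}{4} + \frac{276 - 185}{4} = \frac{5}{4} + \frac{1}{4} \cdot 91 = \frac{5}{4} + \frac{91}{4} = 24$)
$\frac{1}{\left(f + 1125\right) B - 131 \left(726 + 731\right)} = \frac{1}{\left(-275 + 1125\right) 24 - 131 \left(726 + 731\right)} = \frac{1}{850 \cdot 24 - 190867} = \frac{1}{20400 - 190867} = \frac{1}{-170467} = - \frac{1}{170467}$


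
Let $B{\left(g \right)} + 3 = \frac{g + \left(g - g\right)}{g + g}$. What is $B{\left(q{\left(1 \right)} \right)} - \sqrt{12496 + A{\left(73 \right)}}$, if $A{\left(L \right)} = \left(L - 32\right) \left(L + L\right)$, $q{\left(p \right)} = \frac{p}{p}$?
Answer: $- \frac{5}{2} - \sqrt{18482} \approx -138.45$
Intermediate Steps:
$q{\left(p \right)} = 1$
$A{\left(L \right)} = 2 L \left(-32 + L\right)$ ($A{\left(L \right)} = \left(-32 + L\right) 2 L = 2 L \left(-32 + L\right)$)
$B{\left(g \right)} = - \frac{5}{2}$ ($B{\left(g \right)} = -3 + \frac{g + \left(g - g\right)}{g + g} = -3 + \frac{g + 0}{2 g} = -3 + g \frac{1}{2 g} = -3 + \frac{1}{2} = - \frac{5}{2}$)
$B{\left(q{\left(1 \right)} \right)} - \sqrt{12496 + A{\left(73 \right)}} = - \frac{5}{2} - \sqrt{12496 + 2 \cdot 73 \left(-32 + 73\right)} = - \frac{5}{2} - \sqrt{12496 + 2 \cdot 73 \cdot 41} = - \frac{5}{2} - \sqrt{12496 + 5986} = - \frac{5}{2} - \sqrt{18482}$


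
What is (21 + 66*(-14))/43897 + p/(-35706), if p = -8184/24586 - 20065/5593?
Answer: -314999141281555/15395035772136174 ≈ -0.020461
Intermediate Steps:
p = -269545601/68754749 (p = -8184*1/24586 - 20065*1/5593 = -4092/12293 - 20065/5593 = -269545601/68754749 ≈ -3.9204)
(21 + 66*(-14))/43897 + p/(-35706) = (21 + 66*(-14))/43897 - 269545601/68754749/(-35706) = (21 - 924)*(1/43897) - 269545601/68754749*(-1/35706) = -903*1/43897 + 269545601/2454957067794 = -129/6271 + 269545601/2454957067794 = -314999141281555/15395035772136174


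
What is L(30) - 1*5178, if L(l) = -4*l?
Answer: -5298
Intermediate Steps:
L(30) - 1*5178 = -4*30 - 1*5178 = -120 - 5178 = -5298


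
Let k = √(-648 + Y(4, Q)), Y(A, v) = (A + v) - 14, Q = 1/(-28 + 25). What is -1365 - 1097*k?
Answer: -1365 - 5485*I*√237/3 ≈ -1365.0 - 28147.0*I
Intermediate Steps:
Q = -⅓ (Q = 1/(-3) = -⅓ ≈ -0.33333)
Y(A, v) = -14 + A + v
k = 5*I*√237/3 (k = √(-648 + (-14 + 4 - ⅓)) = √(-648 - 31/3) = √(-1975/3) = 5*I*√237/3 ≈ 25.658*I)
-1365 - 1097*k = -1365 - 5485*I*√237/3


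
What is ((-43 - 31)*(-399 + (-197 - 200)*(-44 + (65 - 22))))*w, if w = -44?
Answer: -6512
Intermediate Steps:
((-43 - 31)*(-399 + (-197 - 200)*(-44 + (65 - 22))))*w = ((-43 - 31)*(-399 + (-197 - 200)*(-44 + (65 - 22))))*(-44) = -74*(-399 - 397*(-44 + 43))*(-44) = -74*(-399 - 397*(-1))*(-44) = -74*(-399 + 397)*(-44) = -74*(-2)*(-44) = 148*(-44) = -6512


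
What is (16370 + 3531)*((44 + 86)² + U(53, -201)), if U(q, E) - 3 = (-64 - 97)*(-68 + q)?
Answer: 384447518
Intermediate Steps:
U(q, E) = 10951 - 161*q (U(q, E) = 3 + (-64 - 97)*(-68 + q) = 3 - 161*(-68 + q) = 3 + (10948 - 161*q) = 10951 - 161*q)
(16370 + 3531)*((44 + 86)² + U(53, -201)) = (16370 + 3531)*((44 + 86)² + (10951 - 161*53)) = 19901*(130² + (10951 - 8533)) = 19901*(16900 + 2418) = 19901*19318 = 384447518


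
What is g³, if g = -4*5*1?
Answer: -8000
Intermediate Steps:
g = -20 (g = -20*1 = -20)
g³ = (-20)³ = -8000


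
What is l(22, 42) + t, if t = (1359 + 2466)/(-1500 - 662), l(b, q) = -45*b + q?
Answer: -2053401/2162 ≈ -949.77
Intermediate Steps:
l(b, q) = q - 45*b
t = -3825/2162 (t = 3825/(-2162) = 3825*(-1/2162) = -3825/2162 ≈ -1.7692)
l(22, 42) + t = (42 - 45*22) - 3825/2162 = (42 - 990) - 3825/2162 = -948 - 3825/2162 = -2053401/2162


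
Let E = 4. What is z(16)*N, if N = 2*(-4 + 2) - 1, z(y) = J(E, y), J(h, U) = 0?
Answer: 0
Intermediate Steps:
z(y) = 0
N = -5 (N = 2*(-2) - 1 = -4 - 1 = -5)
z(16)*N = 0*(-5) = 0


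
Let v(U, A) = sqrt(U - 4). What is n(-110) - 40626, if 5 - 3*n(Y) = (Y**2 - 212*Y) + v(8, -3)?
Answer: -157295/3 ≈ -52432.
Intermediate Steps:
v(U, A) = sqrt(-4 + U)
n(Y) = 1 - Y**2/3 + 212*Y/3 (n(Y) = 5/3 - ((Y**2 - 212*Y) + sqrt(-4 + 8))/3 = 5/3 - ((Y**2 - 212*Y) + sqrt(4))/3 = 5/3 - ((Y**2 - 212*Y) + 2)/3 = 5/3 - (2 + Y**2 - 212*Y)/3 = 5/3 + (-2/3 - Y**2/3 + 212*Y/3) = 1 - Y**2/3 + 212*Y/3)
n(-110) - 40626 = (1 - 1/3*(-110)**2 + (212/3)*(-110)) - 40626 = (1 - 1/3*12100 - 23320/3) - 40626 = (1 - 12100/3 - 23320/3) - 40626 = -35417/3 - 40626 = -157295/3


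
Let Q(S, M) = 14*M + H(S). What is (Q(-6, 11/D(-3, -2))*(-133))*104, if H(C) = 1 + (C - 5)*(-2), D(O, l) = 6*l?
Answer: -421876/3 ≈ -1.4063e+5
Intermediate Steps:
H(C) = 11 - 2*C (H(C) = 1 + (-5 + C)*(-2) = 1 + (10 - 2*C) = 11 - 2*C)
Q(S, M) = 11 - 2*S + 14*M (Q(S, M) = 14*M + (11 - 2*S) = 11 - 2*S + 14*M)
(Q(-6, 11/D(-3, -2))*(-133))*104 = ((11 - 2*(-6) + 14*(11/((6*(-2)))))*(-133))*104 = ((11 + 12 + 14*(11/(-12)))*(-133))*104 = ((11 + 12 + 14*(11*(-1/12)))*(-133))*104 = ((11 + 12 + 14*(-11/12))*(-133))*104 = ((11 + 12 - 77/6)*(-133))*104 = ((61/6)*(-133))*104 = -8113/6*104 = -421876/3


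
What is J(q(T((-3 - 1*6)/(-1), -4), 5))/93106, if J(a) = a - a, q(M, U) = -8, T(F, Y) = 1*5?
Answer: 0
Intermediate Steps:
T(F, Y) = 5
J(a) = 0
J(q(T((-3 - 1*6)/(-1), -4), 5))/93106 = 0/93106 = 0*(1/93106) = 0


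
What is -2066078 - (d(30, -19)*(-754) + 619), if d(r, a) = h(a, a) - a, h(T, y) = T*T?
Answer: -1780177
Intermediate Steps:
h(T, y) = T²
d(r, a) = a² - a
-2066078 - (d(30, -19)*(-754) + 619) = -2066078 - (-19*(-1 - 19)*(-754) + 619) = -2066078 - (-19*(-20)*(-754) + 619) = -2066078 - (380*(-754) + 619) = -2066078 - (-286520 + 619) = -2066078 - 1*(-285901) = -2066078 + 285901 = -1780177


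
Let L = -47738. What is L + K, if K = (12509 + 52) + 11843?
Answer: -23334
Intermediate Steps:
K = 24404 (K = 12561 + 11843 = 24404)
L + K = -47738 + 24404 = -23334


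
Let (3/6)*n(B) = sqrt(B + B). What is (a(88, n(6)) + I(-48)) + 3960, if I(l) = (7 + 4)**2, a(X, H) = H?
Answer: 4081 + 4*sqrt(3) ≈ 4087.9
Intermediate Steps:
n(B) = 2*sqrt(2)*sqrt(B) (n(B) = 2*sqrt(B + B) = 2*sqrt(2*B) = 2*(sqrt(2)*sqrt(B)) = 2*sqrt(2)*sqrt(B))
I(l) = 121 (I(l) = 11**2 = 121)
(a(88, n(6)) + I(-48)) + 3960 = (2*sqrt(2)*sqrt(6) + 121) + 3960 = (4*sqrt(3) + 121) + 3960 = (121 + 4*sqrt(3)) + 3960 = 4081 + 4*sqrt(3)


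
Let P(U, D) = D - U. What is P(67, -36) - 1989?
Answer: -2092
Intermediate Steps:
P(67, -36) - 1989 = (-36 - 1*67) - 1989 = (-36 - 67) - 1989 = -103 - 1989 = -2092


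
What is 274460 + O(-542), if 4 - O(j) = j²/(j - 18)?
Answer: 38498401/140 ≈ 2.7499e+5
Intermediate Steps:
O(j) = 4 - j²/(-18 + j) (O(j) = 4 - j²/(j - 18) = 4 - j²/(-18 + j))
274460 + O(-542) = 274460 + (-72 - 1*(-542)² + 4*(-542))/(-18 - 542) = 274460 + (-72 - 1*293764 - 2168)/(-560) = 274460 - (-72 - 293764 - 2168)/560 = 274460 - 1/560*(-296004) = 274460 + 74001/140 = 38498401/140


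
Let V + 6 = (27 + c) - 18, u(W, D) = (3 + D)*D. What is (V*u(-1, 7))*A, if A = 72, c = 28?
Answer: 156240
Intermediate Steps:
u(W, D) = D*(3 + D)
V = 31 (V = -6 + ((27 + 28) - 18) = -6 + (55 - 18) = -6 + 37 = 31)
(V*u(-1, 7))*A = (31*(7*(3 + 7)))*72 = (31*(7*10))*72 = (31*70)*72 = 2170*72 = 156240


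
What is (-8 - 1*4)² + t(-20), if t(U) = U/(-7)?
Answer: 1028/7 ≈ 146.86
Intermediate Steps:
t(U) = -U/7 (t(U) = U*(-⅐) = -U/7)
(-8 - 1*4)² + t(-20) = (-8 - 1*4)² - ⅐*(-20) = (-8 - 4)² + 20/7 = (-12)² + 20/7 = 144 + 20/7 = 1028/7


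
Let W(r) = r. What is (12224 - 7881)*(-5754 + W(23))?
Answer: -24889733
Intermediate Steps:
(12224 - 7881)*(-5754 + W(23)) = (12224 - 7881)*(-5754 + 23) = 4343*(-5731) = -24889733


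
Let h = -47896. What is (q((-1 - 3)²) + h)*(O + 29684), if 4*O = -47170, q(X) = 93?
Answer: -1710534749/2 ≈ -8.5527e+8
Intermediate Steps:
O = -23585/2 (O = (¼)*(-47170) = -23585/2 ≈ -11793.)
(q((-1 - 3)²) + h)*(O + 29684) = (93 - 47896)*(-23585/2 + 29684) = -47803*35783/2 = -1710534749/2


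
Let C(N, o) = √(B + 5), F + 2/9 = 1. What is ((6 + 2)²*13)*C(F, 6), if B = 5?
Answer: 832*√10 ≈ 2631.0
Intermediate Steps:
F = 7/9 (F = -2/9 + 1 = 7/9 ≈ 0.77778)
C(N, o) = √10 (C(N, o) = √(5 + 5) = √10)
((6 + 2)²*13)*C(F, 6) = ((6 + 2)²*13)*√10 = (8²*13)*√10 = (64*13)*√10 = 832*√10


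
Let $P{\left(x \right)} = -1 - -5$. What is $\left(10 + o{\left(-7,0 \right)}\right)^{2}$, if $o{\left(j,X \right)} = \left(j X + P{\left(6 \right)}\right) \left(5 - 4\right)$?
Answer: $196$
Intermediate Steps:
$P{\left(x \right)} = 4$ ($P{\left(x \right)} = -1 + 5 = 4$)
$o{\left(j,X \right)} = 4 + X j$ ($o{\left(j,X \right)} = \left(j X + 4\right) \left(5 - 4\right) = \left(X j + 4\right) 1 = \left(4 + X j\right) 1 = 4 + X j$)
$\left(10 + o{\left(-7,0 \right)}\right)^{2} = \left(10 + \left(4 + 0 \left(-7\right)\right)\right)^{2} = \left(10 + \left(4 + 0\right)\right)^{2} = \left(10 + 4\right)^{2} = 14^{2} = 196$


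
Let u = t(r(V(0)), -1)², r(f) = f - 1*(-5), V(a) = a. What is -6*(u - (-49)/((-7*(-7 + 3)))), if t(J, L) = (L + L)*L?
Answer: -69/2 ≈ -34.500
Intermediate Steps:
r(f) = 5 + f (r(f) = f + 5 = 5 + f)
t(J, L) = 2*L² (t(J, L) = (2*L)*L = 2*L²)
u = 4 (u = (2*(-1)²)² = (2*1)² = 2² = 4)
-6*(u - (-49)/((-7*(-7 + 3)))) = -6*(4 - (-49)/((-7*(-7 + 3)))) = -6*(4 - (-49)/((-7*(-4)))) = -6*(4 - (-49)/28) = -6*(4 - 1*(-7/4)) = -6*(4 + 7/4) = -6*23/4 = -69/2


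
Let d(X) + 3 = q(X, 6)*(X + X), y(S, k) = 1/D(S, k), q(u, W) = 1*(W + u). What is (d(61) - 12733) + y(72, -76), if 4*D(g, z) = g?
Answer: -82115/18 ≈ -4561.9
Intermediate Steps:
q(u, W) = W + u
D(g, z) = g/4
y(S, k) = 4/S (y(S, k) = 1/(S/4) = 4/S)
d(X) = -3 + 2*X*(6 + X) (d(X) = -3 + (6 + X)*(X + X) = -3 + (6 + X)*(2*X) = -3 + 2*X*(6 + X))
(d(61) - 12733) + y(72, -76) = ((-3 + 2*61*(6 + 61)) - 12733) + 4/72 = ((-3 + 2*61*67) - 12733) + 4*(1/72) = ((-3 + 8174) - 12733) + 1/18 = (8171 - 12733) + 1/18 = -4562 + 1/18 = -82115/18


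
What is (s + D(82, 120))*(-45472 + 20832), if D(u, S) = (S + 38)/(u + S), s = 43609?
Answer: -108529048320/101 ≈ -1.0745e+9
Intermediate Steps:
D(u, S) = (38 + S)/(S + u)
(s + D(82, 120))*(-45472 + 20832) = (43609 + (38 + 120)/(120 + 82))*(-45472 + 20832) = (43609 + 158/202)*(-24640) = (43609 + (1/202)*158)*(-24640) = (43609 + 79/101)*(-24640) = (4404588/101)*(-24640) = -108529048320/101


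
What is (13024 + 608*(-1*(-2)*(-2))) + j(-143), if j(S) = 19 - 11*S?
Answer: 12184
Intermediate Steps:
(13024 + 608*(-1*(-2)*(-2))) + j(-143) = (13024 + 608*(-1*(-2)*(-2))) + (19 - 11*(-143)) = (13024 + 608*(2*(-2))) + (19 + 1573) = (13024 + 608*(-4)) + 1592 = (13024 - 2432) + 1592 = 10592 + 1592 = 12184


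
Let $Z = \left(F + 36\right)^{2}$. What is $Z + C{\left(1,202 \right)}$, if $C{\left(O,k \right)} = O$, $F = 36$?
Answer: $5185$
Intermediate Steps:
$Z = 5184$ ($Z = \left(36 + 36\right)^{2} = 72^{2} = 5184$)
$Z + C{\left(1,202 \right)} = 5184 + 1 = 5185$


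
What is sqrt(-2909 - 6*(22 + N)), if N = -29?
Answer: I*sqrt(2867) ≈ 53.544*I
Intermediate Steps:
sqrt(-2909 - 6*(22 + N)) = sqrt(-2909 - 6*(22 - 29)) = sqrt(-2909 - 6*(-7)) = sqrt(-2909 + 42) = sqrt(-2867) = I*sqrt(2867)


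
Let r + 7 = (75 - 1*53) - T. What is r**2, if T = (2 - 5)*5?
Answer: 900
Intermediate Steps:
T = -15 (T = -3*5 = -15)
r = 30 (r = -7 + ((75 - 1*53) - 1*(-15)) = -7 + ((75 - 53) + 15) = -7 + (22 + 15) = -7 + 37 = 30)
r**2 = 30**2 = 900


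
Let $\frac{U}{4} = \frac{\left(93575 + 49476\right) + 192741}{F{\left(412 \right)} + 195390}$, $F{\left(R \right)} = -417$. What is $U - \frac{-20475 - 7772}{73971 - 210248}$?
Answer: $\frac{177535503205}{26570335521} \approx 6.6817$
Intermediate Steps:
$U = \frac{1343168}{194973}$ ($U = 4 \frac{\left(93575 + 49476\right) + 192741}{-417 + 195390} = 4 \frac{143051 + 192741}{194973} = 4 \cdot 335792 \cdot \frac{1}{194973} = 4 \cdot \frac{335792}{194973} = \frac{1343168}{194973} \approx 6.889$)
$U - \frac{-20475 - 7772}{73971 - 210248} = \frac{1343168}{194973} - \frac{-20475 - 7772}{73971 - 210248} = \frac{1343168}{194973} - - \frac{28247}{-136277} = \frac{1343168}{194973} - \left(-28247\right) \left(- \frac{1}{136277}\right) = \frac{1343168}{194973} - \frac{28247}{136277} = \frac{177535503205}{26570335521}$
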